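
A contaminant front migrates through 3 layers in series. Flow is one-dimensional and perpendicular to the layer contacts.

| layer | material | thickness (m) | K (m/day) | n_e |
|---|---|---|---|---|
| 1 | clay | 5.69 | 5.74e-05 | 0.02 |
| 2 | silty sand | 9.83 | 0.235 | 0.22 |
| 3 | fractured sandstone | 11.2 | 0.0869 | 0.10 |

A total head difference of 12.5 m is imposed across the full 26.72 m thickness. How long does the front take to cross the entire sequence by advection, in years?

73.9

With flow normal to the layers, continuity requires the same specific discharge q through every layer.
Σ(b_i/K_i) = 5.69/5.74e-05 + 9.83/0.235 + 11.2/0.0869 = 99300 d.
q = Δh / Σ(b_i/K_i) = 12.5 / 99300 = 0.0001259 m/day.
In each layer the seepage velocity is v_i = q/n_i, so the layer transit time is t_i = b_i·n_i / q:
  layer 1 (clay): t_1 = 5.69 × 0.02 / 0.0001259 = 904.0 d
  layer 2 (silty sand): t_2 = 9.83 × 0.22 / 0.0001259 = 17180 d
  layer 3 (fractured sandstone): t_3 = 11.2 × 0.10 / 0.0001259 = 8897 d
Total t = Σ t_i = 26981 days = 73.87 years.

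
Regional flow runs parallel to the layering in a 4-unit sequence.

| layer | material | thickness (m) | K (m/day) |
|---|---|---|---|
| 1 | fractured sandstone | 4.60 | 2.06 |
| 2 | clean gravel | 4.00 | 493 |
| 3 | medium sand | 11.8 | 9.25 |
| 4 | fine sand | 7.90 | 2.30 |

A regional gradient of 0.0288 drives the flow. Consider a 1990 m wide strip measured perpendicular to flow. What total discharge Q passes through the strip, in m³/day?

Flow is parallel to layering, so each bed carries its own Darcy discharge and the transmissivities add.
Σ(K_i·b_i) = 2.06×4.60 + 493×4.00 + 9.25×11.8 + 2.30×7.90 = 2109 m²/day.
Hydraulic gradient i = 0.0288.
Q = Σ(K_i·b_i) · W · i = 2109 × 1990 × 0.02880 = 1.209e+05 m³/day.

121000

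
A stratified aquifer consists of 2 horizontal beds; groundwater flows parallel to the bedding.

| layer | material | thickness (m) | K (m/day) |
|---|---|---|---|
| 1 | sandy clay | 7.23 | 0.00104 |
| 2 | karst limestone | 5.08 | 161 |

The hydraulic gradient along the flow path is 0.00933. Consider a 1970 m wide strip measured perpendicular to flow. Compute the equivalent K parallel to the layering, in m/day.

Flow is parallel to layering, so each bed carries its own Darcy discharge and the transmissivities add.
Σ(K_i·b_i) = 0.00104×7.23 + 161×5.08 = 817.9 m²/day.
Total thickness b = 12.31 m, so K_eq = Σ(K_i·b_i)/b = 66.44 m/day.

66.4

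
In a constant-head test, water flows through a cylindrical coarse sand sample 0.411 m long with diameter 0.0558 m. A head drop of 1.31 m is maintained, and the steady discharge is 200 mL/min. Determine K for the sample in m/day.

36.9

Cross-sectional area A = π·(d/2)² = π × (0.0558/2)² = 0.002445 m².
Convert discharge: 200 mL/min = 3.333e-06 m³/s.
Darcy's law rearranged: K = Q·L / (A·Δh) = 3.333e-06 × 0.411 / (0.002445 × 1.31) = 0.0004277 m/s = 36.95 m/day.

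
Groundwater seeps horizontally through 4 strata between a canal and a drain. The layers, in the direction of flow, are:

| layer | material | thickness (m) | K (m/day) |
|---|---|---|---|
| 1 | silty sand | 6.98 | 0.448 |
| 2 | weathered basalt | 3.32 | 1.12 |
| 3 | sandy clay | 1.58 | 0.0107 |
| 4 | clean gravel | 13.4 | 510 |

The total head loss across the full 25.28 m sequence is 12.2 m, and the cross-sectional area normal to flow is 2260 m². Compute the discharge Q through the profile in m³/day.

166

Flow is perpendicular to layering, so the layers act in series and the equivalent K is the thickness-weighted harmonic mean.
Total thickness L = 6.98 + 3.32 + 1.58 + 13.4 = 25.28 m.
Σ(b_i/K_i) = 6.98/0.448 + 3.32/1.12 + 1.58/0.0107 + 13.4/510 = 166.2 d.
K_eq = L / Σ(b_i/K_i) = 25.28 / 166.2 = 0.1521 m/day.
Q = K_eq · A · (Δh/L) = 0.1521 × 2260 × (12.2/25.28) = 165.9 m³/day.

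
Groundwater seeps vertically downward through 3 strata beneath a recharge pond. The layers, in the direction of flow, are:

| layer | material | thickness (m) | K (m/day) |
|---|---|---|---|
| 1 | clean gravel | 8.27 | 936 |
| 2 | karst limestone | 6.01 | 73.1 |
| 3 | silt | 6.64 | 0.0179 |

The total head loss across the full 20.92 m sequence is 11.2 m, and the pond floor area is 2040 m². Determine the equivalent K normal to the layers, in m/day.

0.0564

Flow is perpendicular to layering, so the layers act in series and the equivalent K is the thickness-weighted harmonic mean.
Total thickness L = 8.27 + 6.01 + 6.64 = 20.92 m.
Σ(b_i/K_i) = 8.27/936 + 6.01/73.1 + 6.64/0.0179 = 371.0 d.
K_eq = L / Σ(b_i/K_i) = 20.92 / 371.0 = 0.05638 m/day.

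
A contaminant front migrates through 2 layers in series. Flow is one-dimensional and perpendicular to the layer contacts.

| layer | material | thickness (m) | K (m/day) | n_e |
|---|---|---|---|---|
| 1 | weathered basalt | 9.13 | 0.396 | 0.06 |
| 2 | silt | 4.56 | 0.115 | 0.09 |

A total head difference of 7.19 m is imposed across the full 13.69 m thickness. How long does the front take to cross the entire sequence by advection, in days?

With flow normal to the layers, continuity requires the same specific discharge q through every layer.
Σ(b_i/K_i) = 9.13/0.396 + 4.56/0.115 = 62.71 d.
q = Δh / Σ(b_i/K_i) = 7.19 / 62.71 = 0.1147 m/day.
In each layer the seepage velocity is v_i = q/n_i, so the layer transit time is t_i = b_i·n_i / q:
  layer 1 (weathered basalt): t_1 = 9.13 × 0.06 / 0.1147 = 4.778 d
  layer 2 (silt): t_2 = 4.56 × 0.09 / 0.1147 = 3.579 d
Total t = Σ t_i = 8.357 days.

8.36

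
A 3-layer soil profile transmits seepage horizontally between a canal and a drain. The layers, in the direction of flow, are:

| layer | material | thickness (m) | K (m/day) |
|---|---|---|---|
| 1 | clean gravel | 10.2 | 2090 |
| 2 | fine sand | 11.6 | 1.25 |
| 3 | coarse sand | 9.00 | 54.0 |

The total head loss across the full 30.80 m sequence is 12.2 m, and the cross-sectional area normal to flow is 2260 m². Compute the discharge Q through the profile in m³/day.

Flow is perpendicular to layering, so the layers act in series and the equivalent K is the thickness-weighted harmonic mean.
Total thickness L = 10.2 + 11.6 + 9.00 = 30.80 m.
Σ(b_i/K_i) = 10.2/2090 + 11.6/1.25 + 9.00/54.0 = 9.452 d.
K_eq = L / Σ(b_i/K_i) = 30.80 / 9.452 = 3.259 m/day.
Q = K_eq · A · (Δh/L) = 3.259 × 2260 × (12.2/30.80) = 2917 m³/day.

2920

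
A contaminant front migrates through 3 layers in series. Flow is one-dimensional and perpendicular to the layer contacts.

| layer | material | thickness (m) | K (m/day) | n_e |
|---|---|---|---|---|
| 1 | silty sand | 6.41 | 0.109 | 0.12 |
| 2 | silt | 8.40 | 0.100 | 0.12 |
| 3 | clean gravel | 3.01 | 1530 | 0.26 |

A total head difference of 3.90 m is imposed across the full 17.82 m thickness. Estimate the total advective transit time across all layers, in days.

With flow normal to the layers, continuity requires the same specific discharge q through every layer.
Σ(b_i/K_i) = 6.41/0.109 + 8.40/0.100 + 3.01/1530 = 142.8 d.
q = Δh / Σ(b_i/K_i) = 3.90 / 142.8 = 0.02731 m/day.
In each layer the seepage velocity is v_i = q/n_i, so the layer transit time is t_i = b_i·n_i / q:
  layer 1 (silty sand): t_1 = 6.41 × 0.12 / 0.02731 = 28.17 d
  layer 2 (silt): t_2 = 8.40 × 0.12 / 0.02731 = 36.91 d
  layer 3 (clean gravel): t_3 = 3.01 × 0.26 / 0.02731 = 28.66 d
Total t = Σ t_i = 93.73 days.

93.7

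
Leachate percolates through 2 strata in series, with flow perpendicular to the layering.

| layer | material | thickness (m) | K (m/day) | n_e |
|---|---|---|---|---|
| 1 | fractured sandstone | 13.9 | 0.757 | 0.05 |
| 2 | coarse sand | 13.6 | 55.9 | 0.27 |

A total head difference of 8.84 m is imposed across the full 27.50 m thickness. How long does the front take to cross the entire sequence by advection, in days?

9.19

With flow normal to the layers, continuity requires the same specific discharge q through every layer.
Σ(b_i/K_i) = 13.9/0.757 + 13.6/55.9 = 18.61 d.
q = Δh / Σ(b_i/K_i) = 8.84 / 18.61 = 0.4751 m/day.
In each layer the seepage velocity is v_i = q/n_i, so the layer transit time is t_i = b_i·n_i / q:
  layer 1 (fractured sandstone): t_1 = 13.9 × 0.05 / 0.4751 = 1.463 d
  layer 2 (coarse sand): t_2 = 13.6 × 0.27 / 0.4751 = 7.728 d
Total t = Σ t_i = 9.191 days.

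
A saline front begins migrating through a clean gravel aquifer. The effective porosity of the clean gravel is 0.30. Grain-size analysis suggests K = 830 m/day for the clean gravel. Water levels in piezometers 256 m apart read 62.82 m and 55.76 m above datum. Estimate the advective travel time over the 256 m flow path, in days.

Hydraulic gradient i = (62.82 − 55.76) / 256 = 7.06 / 256 = 0.02758.
Darcy flux q = K · i = 830.0 × 0.02758 = 22.89 m/day.
Seepage velocity v = q / n_e = 22.89 / 0.30 = 76.30 m/day.
Travel time t = L / v = 256 / 76.30 = 3.355 days.

3.36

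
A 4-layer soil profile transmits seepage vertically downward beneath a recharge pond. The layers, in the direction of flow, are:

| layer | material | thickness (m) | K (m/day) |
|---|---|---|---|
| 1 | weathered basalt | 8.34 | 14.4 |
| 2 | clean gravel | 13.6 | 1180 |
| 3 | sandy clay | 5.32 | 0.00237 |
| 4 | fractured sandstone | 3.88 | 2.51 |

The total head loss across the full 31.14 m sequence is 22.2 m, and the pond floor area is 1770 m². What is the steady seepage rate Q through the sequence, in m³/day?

17.5

Flow is perpendicular to layering, so the layers act in series and the equivalent K is the thickness-weighted harmonic mean.
Total thickness L = 8.34 + 13.6 + 5.32 + 3.88 = 31.14 m.
Σ(b_i/K_i) = 8.34/14.4 + 13.6/1180 + 5.32/0.00237 + 3.88/2.51 = 2247 d.
K_eq = L / Σ(b_i/K_i) = 31.14 / 2247 = 0.01386 m/day.
Q = K_eq · A · (Δh/L) = 0.01386 × 1770 × (22.2/31.14) = 17.49 m³/day.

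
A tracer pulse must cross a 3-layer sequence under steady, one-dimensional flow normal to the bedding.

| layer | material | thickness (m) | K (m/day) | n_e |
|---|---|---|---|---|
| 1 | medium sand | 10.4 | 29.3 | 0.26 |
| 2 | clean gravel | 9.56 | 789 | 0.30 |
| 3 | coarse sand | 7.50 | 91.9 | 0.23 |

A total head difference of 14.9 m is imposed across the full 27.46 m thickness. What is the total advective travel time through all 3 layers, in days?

0.220

With flow normal to the layers, continuity requires the same specific discharge q through every layer.
Σ(b_i/K_i) = 10.4/29.3 + 9.56/789 + 7.50/91.9 = 0.4487 d.
q = Δh / Σ(b_i/K_i) = 14.9 / 0.4487 = 33.21 m/day.
In each layer the seepage velocity is v_i = q/n_i, so the layer transit time is t_i = b_i·n_i / q:
  layer 1 (medium sand): t_1 = 10.4 × 0.26 / 33.21 = 0.08142 d
  layer 2 (clean gravel): t_2 = 9.56 × 0.30 / 33.21 = 0.08636 d
  layer 3 (coarse sand): t_3 = 7.50 × 0.23 / 33.21 = 0.05194 d
Total t = Σ t_i = 0.2197 days.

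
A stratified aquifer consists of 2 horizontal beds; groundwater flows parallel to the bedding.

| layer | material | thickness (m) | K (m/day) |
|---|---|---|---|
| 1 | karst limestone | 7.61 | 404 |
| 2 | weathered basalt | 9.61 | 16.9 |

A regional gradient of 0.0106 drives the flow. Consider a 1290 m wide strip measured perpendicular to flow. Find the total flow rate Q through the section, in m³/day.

44300

Flow is parallel to layering, so each bed carries its own Darcy discharge and the transmissivities add.
Σ(K_i·b_i) = 404×7.61 + 16.9×9.61 = 3237 m²/day.
Hydraulic gradient i = 0.0106.
Q = Σ(K_i·b_i) · W · i = 3237 × 1290 × 0.01060 = 44261 m³/day.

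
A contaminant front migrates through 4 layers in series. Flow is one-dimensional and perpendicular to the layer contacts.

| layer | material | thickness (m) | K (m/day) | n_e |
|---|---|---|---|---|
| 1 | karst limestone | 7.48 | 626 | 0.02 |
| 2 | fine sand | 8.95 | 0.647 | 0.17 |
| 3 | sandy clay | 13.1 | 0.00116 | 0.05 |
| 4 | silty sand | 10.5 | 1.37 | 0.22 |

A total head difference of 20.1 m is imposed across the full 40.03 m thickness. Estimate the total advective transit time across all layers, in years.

With flow normal to the layers, continuity requires the same specific discharge q through every layer.
Σ(b_i/K_i) = 7.48/626 + 8.95/0.647 + 13.1/0.00116 + 10.5/1.37 = 11315 d.
q = Δh / Σ(b_i/K_i) = 20.1 / 11315 = 0.001776 m/day.
In each layer the seepage velocity is v_i = q/n_i, so the layer transit time is t_i = b_i·n_i / q:
  layer 1 (karst limestone): t_1 = 7.48 × 0.02 / 0.001776 = 84.21 d
  layer 2 (fine sand): t_2 = 8.95 × 0.17 / 0.001776 = 856.5 d
  layer 3 (sandy clay): t_3 = 13.1 × 0.05 / 0.001776 = 368.7 d
  layer 4 (silty sand): t_4 = 10.5 × 0.22 / 0.001776 = 1300 d
Total t = Σ t_i = 2610 days = 7.145 years.

7.15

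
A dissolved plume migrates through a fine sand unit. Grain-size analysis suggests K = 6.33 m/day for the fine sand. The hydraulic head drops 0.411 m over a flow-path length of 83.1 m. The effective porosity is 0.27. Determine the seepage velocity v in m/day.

Hydraulic gradient i = Δh / L = 0.411 / 83.1 = 0.004946.
Darcy flux q = K · i = 6.330 × 0.004946 = 0.03131 m/day.
Seepage velocity v = q / n_e = 0.03131 / 0.27 = 0.1160 m/day.

0.116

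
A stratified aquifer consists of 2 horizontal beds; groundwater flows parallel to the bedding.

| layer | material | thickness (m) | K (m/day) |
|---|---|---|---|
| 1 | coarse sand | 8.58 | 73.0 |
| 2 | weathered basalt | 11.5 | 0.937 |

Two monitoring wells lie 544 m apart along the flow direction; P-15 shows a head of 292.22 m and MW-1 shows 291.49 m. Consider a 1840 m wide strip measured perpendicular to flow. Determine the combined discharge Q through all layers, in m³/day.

Flow is parallel to layering, so each bed carries its own Darcy discharge and the transmissivities add.
Σ(K_i·b_i) = 73.0×8.58 + 0.937×11.5 = 637.1 m²/day.
Hydraulic gradient i = (292.22 − 291.49) / 544 = 0.73 / 544 = 0.001342.
Q = Σ(K_i·b_i) · W · i = 637.1 × 1840 × 0.001342 = 1573 m³/day.

1570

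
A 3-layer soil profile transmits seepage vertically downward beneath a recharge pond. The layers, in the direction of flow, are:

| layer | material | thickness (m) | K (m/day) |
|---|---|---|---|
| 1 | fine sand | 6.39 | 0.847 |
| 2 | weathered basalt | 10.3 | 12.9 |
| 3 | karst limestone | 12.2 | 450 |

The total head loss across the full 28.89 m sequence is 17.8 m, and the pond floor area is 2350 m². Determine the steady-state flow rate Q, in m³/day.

5000

Flow is perpendicular to layering, so the layers act in series and the equivalent K is the thickness-weighted harmonic mean.
Total thickness L = 6.39 + 10.3 + 12.2 = 28.89 m.
Σ(b_i/K_i) = 6.39/0.847 + 10.3/12.9 + 12.2/450 = 8.370 d.
K_eq = L / Σ(b_i/K_i) = 28.89 / 8.370 = 3.452 m/day.
Q = K_eq · A · (Δh/L) = 3.452 × 2350 × (17.8/28.89) = 4998 m³/day.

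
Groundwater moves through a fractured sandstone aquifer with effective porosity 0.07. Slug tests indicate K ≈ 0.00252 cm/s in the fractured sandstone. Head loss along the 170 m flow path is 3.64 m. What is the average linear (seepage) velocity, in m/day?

0.666

Convert K: 0.00252 cm/s × 864 = 2.177 m/day.
Hydraulic gradient i = Δh / L = 3.64 / 170 = 0.02141.
Darcy flux q = K · i = 2.177 × 0.02141 = 0.04662 m/day.
Seepage velocity v = q / n_e = 0.04662 / 0.07 = 0.6660 m/day.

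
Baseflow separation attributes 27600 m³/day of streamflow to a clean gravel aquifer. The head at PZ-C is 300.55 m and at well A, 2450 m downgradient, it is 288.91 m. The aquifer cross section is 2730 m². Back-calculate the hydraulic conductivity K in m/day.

Hydraulic gradient i = (300.55 − 288.91) / 2450 = 11.64 / 2450 = 0.004751.
From Q = K·A·i, K = Q / (A·i) = 27600 / (2730 × 0.004751) = 2128 m/day.

2130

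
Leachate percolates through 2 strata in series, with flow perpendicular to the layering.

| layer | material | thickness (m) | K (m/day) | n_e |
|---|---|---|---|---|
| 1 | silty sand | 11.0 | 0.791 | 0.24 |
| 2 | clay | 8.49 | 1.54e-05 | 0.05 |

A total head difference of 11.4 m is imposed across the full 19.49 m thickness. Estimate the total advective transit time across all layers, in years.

With flow normal to the layers, continuity requires the same specific discharge q through every layer.
Σ(b_i/K_i) = 11.0/0.791 + 8.49/1.54e-05 = 5.513e+05 d.
q = Δh / Σ(b_i/K_i) = 11.4 / 5.513e+05 = 2.068e-05 m/day.
In each layer the seepage velocity is v_i = q/n_i, so the layer transit time is t_i = b_i·n_i / q:
  layer 1 (silty sand): t_1 = 11.0 × 0.24 / 2.068e-05 = 1.277e+05 d
  layer 2 (clay): t_2 = 8.49 × 0.05 / 2.068e-05 = 20529 d
Total t = Σ t_i = 1.482e+05 days = 405.8 years.

406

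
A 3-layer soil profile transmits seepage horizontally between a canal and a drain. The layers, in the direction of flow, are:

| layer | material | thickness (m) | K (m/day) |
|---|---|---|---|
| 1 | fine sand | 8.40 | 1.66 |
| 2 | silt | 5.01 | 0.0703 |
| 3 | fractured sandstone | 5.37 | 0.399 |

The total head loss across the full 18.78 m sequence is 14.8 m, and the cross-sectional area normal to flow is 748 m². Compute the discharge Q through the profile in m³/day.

123

Flow is perpendicular to layering, so the layers act in series and the equivalent K is the thickness-weighted harmonic mean.
Total thickness L = 8.40 + 5.01 + 5.37 = 18.78 m.
Σ(b_i/K_i) = 8.40/1.66 + 5.01/0.0703 + 5.37/0.399 = 89.78 d.
K_eq = L / Σ(b_i/K_i) = 18.78 / 89.78 = 0.2092 m/day.
Q = K_eq · A · (Δh/L) = 0.2092 × 748 × (14.8/18.78) = 123.3 m³/day.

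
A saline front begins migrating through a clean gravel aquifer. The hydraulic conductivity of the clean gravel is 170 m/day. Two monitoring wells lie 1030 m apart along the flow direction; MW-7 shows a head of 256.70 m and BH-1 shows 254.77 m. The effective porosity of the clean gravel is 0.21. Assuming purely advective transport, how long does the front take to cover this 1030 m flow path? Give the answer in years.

1.86

Hydraulic gradient i = (256.70 − 254.77) / 1030 = 1.93 / 1030 = 0.001874.
Darcy flux q = K · i = 170.0 × 0.001874 = 0.3185 m/day.
Seepage velocity v = q / n_e = 0.3185 / 0.21 = 1.517 m/day.
Travel time t = L / v = 1030 / 1.517 = 679.0 days = 1.859 years.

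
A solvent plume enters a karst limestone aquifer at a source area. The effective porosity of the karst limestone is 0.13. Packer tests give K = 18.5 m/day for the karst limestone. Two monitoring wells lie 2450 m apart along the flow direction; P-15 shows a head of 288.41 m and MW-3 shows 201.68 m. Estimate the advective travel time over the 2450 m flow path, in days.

486

Hydraulic gradient i = (288.41 − 201.68) / 2450 = 86.73 / 2450 = 0.03540.
Darcy flux q = K · i = 18.50 × 0.03540 = 0.6549 m/day.
Seepage velocity v = q / n_e = 0.6549 / 0.13 = 5.038 m/day.
Travel time t = L / v = 2450 / 5.038 = 486.3 days.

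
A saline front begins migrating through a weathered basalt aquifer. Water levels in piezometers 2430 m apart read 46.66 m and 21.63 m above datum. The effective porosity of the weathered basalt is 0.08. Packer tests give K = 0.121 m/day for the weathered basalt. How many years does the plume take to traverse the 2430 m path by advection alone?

427

Hydraulic gradient i = (46.66 − 21.63) / 2430 = 25.03 / 2430 = 0.01030.
Darcy flux q = K · i = 0.1210 × 0.01030 = 0.001246 m/day.
Seepage velocity v = q / n_e = 0.001246 / 0.08 = 0.01558 m/day.
Travel time t = L / v = 2430 / 0.01558 = 1.560e+05 days = 427.0 years.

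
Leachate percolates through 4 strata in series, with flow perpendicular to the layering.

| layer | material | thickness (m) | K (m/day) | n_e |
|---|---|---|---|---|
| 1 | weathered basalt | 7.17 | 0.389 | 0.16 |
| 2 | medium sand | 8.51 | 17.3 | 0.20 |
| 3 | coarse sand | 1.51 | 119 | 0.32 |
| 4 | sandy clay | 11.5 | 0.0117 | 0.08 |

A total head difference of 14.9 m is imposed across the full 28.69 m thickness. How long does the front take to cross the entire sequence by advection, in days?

With flow normal to the layers, continuity requires the same specific discharge q through every layer.
Σ(b_i/K_i) = 7.17/0.389 + 8.51/17.3 + 1.51/119 + 11.5/0.0117 = 1002 d.
q = Δh / Σ(b_i/K_i) = 14.9 / 1002 = 0.01487 m/day.
In each layer the seepage velocity is v_i = q/n_i, so the layer transit time is t_i = b_i·n_i / q:
  layer 1 (weathered basalt): t_1 = 7.17 × 0.16 / 0.01487 = 77.14 d
  layer 2 (medium sand): t_2 = 8.51 × 0.20 / 0.01487 = 114.4 d
  layer 3 (coarse sand): t_3 = 1.51 × 0.32 / 0.01487 = 32.49 d
  layer 4 (sandy clay): t_4 = 11.5 × 0.08 / 0.01487 = 61.86 d
Total t = Σ t_i = 285.9 days.

286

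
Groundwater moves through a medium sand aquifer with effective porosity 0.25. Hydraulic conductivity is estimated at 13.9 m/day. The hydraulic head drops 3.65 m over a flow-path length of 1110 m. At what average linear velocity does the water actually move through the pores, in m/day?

0.183

Hydraulic gradient i = Δh / L = 3.65 / 1110 = 0.003288.
Darcy flux q = K · i = 13.90 × 0.003288 = 0.04571 m/day.
Seepage velocity v = q / n_e = 0.04571 / 0.25 = 0.1828 m/day.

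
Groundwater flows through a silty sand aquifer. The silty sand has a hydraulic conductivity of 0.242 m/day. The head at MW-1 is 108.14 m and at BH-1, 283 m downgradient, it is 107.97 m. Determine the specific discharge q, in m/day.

0.000145

Hydraulic gradient i = (108.14 − 107.97) / 283 = 0.17 / 283 = 0.0006007.
Specific discharge q = K · i = 0.2420 × 0.0006007 = 0.0001454 m/day.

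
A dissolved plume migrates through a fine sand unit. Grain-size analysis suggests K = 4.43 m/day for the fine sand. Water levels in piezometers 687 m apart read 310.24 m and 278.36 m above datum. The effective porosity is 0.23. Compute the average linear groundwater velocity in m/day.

0.894

Hydraulic gradient i = (310.24 − 278.36) / 687 = 31.88 / 687 = 0.04640.
Darcy flux q = K · i = 4.430 × 0.04640 = 0.2056 m/day.
Seepage velocity v = q / n_e = 0.2056 / 0.23 = 0.8938 m/day.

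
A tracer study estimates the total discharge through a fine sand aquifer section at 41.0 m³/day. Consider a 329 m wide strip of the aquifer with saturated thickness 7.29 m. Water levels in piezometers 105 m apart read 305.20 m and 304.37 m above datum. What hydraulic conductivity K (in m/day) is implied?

Cross-sectional area A = 329 × 7.29 = 2398 m².
Hydraulic gradient i = (305.20 − 304.37) / 105 = 0.83 / 105 = 0.007905.
From Q = K·A·i, K = Q / (A·i) = 41.0 / (2398 × 0.007905) = 2.163 m/day.

2.16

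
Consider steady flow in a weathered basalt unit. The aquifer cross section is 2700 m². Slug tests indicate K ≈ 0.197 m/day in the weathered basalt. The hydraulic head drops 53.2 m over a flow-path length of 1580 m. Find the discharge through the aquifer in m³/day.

17.9

Hydraulic gradient i = Δh / L = 53.2 / 1580 = 0.03367.
Darcy's law: Q = K · A · i = 0.1970 × 2700 × 0.03367 = 17.91 m³/day.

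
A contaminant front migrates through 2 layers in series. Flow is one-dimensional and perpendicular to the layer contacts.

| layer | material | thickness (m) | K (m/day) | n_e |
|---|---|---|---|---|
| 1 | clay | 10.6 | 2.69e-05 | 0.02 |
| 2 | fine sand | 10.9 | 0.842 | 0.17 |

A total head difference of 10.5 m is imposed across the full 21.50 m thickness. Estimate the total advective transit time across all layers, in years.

With flow normal to the layers, continuity requires the same specific discharge q through every layer.
Σ(b_i/K_i) = 10.6/2.69e-05 + 10.9/0.842 = 3.941e+05 d.
q = Δh / Σ(b_i/K_i) = 10.5 / 3.941e+05 = 2.665e-05 m/day.
In each layer the seepage velocity is v_i = q/n_i, so the layer transit time is t_i = b_i·n_i / q:
  layer 1 (clay): t_1 = 10.6 × 0.02 / 2.665e-05 = 7956 d
  layer 2 (fine sand): t_2 = 10.9 × 0.17 / 2.665e-05 = 69543 d
Total t = Σ t_i = 77499 days = 212.2 years.

212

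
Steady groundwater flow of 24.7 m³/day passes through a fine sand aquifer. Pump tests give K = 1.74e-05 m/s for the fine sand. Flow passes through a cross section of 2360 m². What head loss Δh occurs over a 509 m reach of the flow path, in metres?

Convert K: 1.74e-05 m/s × 86400 = 1.503 m/day.
From Q = K·A·i, i = Q / (K·A) = 24.7 / (1.503 × 2360) = 0.006962.
Head loss Δh = i · L = 0.006962 × 509 = 3.544 m.

3.54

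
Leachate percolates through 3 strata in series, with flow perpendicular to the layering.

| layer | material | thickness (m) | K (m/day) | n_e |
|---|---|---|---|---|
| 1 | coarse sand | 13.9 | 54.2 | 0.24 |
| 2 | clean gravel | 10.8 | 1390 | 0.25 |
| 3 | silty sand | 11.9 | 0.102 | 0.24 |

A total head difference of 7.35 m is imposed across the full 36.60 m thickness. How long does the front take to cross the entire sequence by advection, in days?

With flow normal to the layers, continuity requires the same specific discharge q through every layer.
Σ(b_i/K_i) = 13.9/54.2 + 10.8/1390 + 11.9/0.102 = 116.9 d.
q = Δh / Σ(b_i/K_i) = 7.35 / 116.9 = 0.06286 m/day.
In each layer the seepage velocity is v_i = q/n_i, so the layer transit time is t_i = b_i·n_i / q:
  layer 1 (coarse sand): t_1 = 13.9 × 0.24 / 0.06286 = 53.07 d
  layer 2 (clean gravel): t_2 = 10.8 × 0.25 / 0.06286 = 42.95 d
  layer 3 (silty sand): t_3 = 11.9 × 0.24 / 0.06286 = 45.44 d
Total t = Σ t_i = 141.5 days.

141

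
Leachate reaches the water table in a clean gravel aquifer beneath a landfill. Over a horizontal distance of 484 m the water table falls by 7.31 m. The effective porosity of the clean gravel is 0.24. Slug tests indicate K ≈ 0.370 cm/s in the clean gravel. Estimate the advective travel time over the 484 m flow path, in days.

24.1

Convert K: 0.370 cm/s × 864 = 319.7 m/day.
Hydraulic gradient i = Δh / L = 7.31 / 484 = 0.01510.
Darcy flux q = K · i = 319.7 × 0.01510 = 4.828 m/day.
Seepage velocity v = q / n_e = 4.828 / 0.24 = 20.12 m/day.
Travel time t = L / v = 484 / 20.12 = 24.06 days.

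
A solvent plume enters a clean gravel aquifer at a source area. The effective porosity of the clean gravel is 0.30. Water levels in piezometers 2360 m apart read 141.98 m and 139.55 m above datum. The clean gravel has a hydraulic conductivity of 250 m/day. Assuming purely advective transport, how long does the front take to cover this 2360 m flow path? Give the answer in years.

7.53

Hydraulic gradient i = (141.98 − 139.55) / 2360 = 2.43 / 2360 = 0.001030.
Darcy flux q = K · i = 250.0 × 0.001030 = 0.2574 m/day.
Seepage velocity v = q / n_e = 0.2574 / 0.30 = 0.8581 m/day.
Travel time t = L / v = 2360 / 0.8581 = 2750 days = 7.530 years.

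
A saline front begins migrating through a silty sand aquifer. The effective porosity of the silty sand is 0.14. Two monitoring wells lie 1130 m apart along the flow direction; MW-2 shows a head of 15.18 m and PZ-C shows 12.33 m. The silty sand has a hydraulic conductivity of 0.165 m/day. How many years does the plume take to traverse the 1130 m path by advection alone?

Hydraulic gradient i = (15.18 − 12.33) / 1130 = 2.85 / 1130 = 0.002522.
Darcy flux q = K · i = 0.1650 × 0.002522 = 0.0004162 m/day.
Seepage velocity v = q / n_e = 0.0004162 / 0.14 = 0.002973 m/day.
Travel time t = L / v = 1130 / 0.002973 = 3.802e+05 days = 1041 years.

1040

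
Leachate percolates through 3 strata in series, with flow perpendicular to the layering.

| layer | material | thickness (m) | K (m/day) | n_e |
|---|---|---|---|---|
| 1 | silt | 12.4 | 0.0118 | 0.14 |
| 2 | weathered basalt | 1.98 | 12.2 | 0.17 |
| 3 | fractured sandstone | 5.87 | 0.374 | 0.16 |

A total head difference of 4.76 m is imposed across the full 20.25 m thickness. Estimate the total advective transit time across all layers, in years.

With flow normal to the layers, continuity requires the same specific discharge q through every layer.
Σ(b_i/K_i) = 12.4/0.0118 + 1.98/12.2 + 5.87/0.374 = 1067 d.
q = Δh / Σ(b_i/K_i) = 4.76 / 1067 = 0.004462 m/day.
In each layer the seepage velocity is v_i = q/n_i, so the layer transit time is t_i = b_i·n_i / q:
  layer 1 (silt): t_1 = 12.4 × 0.14 / 0.004462 = 389.0 d
  layer 2 (weathered basalt): t_2 = 1.98 × 0.17 / 0.004462 = 75.43 d
  layer 3 (fractured sandstone): t_3 = 5.87 × 0.16 / 0.004462 = 210.5 d
Total t = Σ t_i = 674.9 days = 1.848 years.

1.85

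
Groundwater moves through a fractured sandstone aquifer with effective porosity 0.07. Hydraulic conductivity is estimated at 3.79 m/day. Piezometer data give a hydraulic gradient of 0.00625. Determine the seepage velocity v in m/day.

Hydraulic gradient i = 0.00625.
Darcy flux q = K · i = 3.790 × 0.006250 = 0.02369 m/day.
Seepage velocity v = q / n_e = 0.02369 / 0.07 = 0.3384 m/day.

0.338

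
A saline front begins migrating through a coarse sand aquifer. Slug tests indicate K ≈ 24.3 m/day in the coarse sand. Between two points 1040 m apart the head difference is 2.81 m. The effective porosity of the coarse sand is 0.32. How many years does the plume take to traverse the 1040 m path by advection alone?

13.9

Hydraulic gradient i = Δh / L = 2.81 / 1040 = 0.002702.
Darcy flux q = K · i = 24.30 × 0.002702 = 0.06566 m/day.
Seepage velocity v = q / n_e = 0.06566 / 0.32 = 0.2052 m/day.
Travel time t = L / v = 1040 / 0.2052 = 5069 days = 13.88 years.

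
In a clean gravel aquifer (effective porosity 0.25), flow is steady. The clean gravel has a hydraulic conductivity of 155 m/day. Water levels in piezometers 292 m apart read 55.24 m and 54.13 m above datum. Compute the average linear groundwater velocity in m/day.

2.36

Hydraulic gradient i = (55.24 − 54.13) / 292 = 1.11 / 292 = 0.003801.
Darcy flux q = K · i = 155.0 × 0.003801 = 0.5892 m/day.
Seepage velocity v = q / n_e = 0.5892 / 0.25 = 2.357 m/day.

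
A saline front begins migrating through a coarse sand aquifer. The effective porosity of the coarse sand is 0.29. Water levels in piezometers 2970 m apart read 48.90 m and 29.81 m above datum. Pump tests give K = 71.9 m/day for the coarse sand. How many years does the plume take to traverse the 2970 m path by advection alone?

5.10

Hydraulic gradient i = (48.90 − 29.81) / 2970 = 19.09 / 2970 = 0.006428.
Darcy flux q = K · i = 71.90 × 0.006428 = 0.4621 m/day.
Seepage velocity v = q / n_e = 0.4621 / 0.29 = 1.594 m/day.
Travel time t = L / v = 2970 / 1.594 = 1864 days = 5.103 years.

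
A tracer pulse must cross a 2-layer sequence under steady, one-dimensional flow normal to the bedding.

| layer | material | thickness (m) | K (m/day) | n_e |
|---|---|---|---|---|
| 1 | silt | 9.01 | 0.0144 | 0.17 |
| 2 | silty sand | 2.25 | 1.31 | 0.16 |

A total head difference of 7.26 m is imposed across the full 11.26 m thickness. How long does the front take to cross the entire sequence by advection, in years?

With flow normal to the layers, continuity requires the same specific discharge q through every layer.
Σ(b_i/K_i) = 9.01/0.0144 + 2.25/1.31 = 627.4 d.
q = Δh / Σ(b_i/K_i) = 7.26 / 627.4 = 0.01157 m/day.
In each layer the seepage velocity is v_i = q/n_i, so the layer transit time is t_i = b_i·n_i / q:
  layer 1 (silt): t_1 = 9.01 × 0.17 / 0.01157 = 132.4 d
  layer 2 (silty sand): t_2 = 2.25 × 0.16 / 0.01157 = 31.11 d
Total t = Σ t_i = 163.5 days = 0.4476 years.

0.448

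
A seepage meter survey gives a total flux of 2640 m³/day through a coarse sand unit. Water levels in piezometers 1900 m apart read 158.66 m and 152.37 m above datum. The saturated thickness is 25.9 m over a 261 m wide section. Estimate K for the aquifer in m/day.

Cross-sectional area A = 261 × 25.9 = 6760 m².
Hydraulic gradient i = (158.66 − 152.37) / 1900 = 6.29 / 1900 = 0.003311.
From Q = K·A·i, K = Q / (A·i) = 2640 / (6760 × 0.003311) = 118.0 m/day.

118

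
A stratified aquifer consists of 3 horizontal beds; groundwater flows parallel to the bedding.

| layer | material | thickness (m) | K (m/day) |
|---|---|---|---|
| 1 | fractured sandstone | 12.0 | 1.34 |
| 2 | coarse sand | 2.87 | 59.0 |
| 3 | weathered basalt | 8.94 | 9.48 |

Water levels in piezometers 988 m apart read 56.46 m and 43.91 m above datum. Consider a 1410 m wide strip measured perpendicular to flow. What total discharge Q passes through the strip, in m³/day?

4840

Flow is parallel to layering, so each bed carries its own Darcy discharge and the transmissivities add.
Σ(K_i·b_i) = 1.34×12.0 + 59.0×2.87 + 9.48×8.94 = 270.2 m²/day.
Hydraulic gradient i = (56.46 − 43.91) / 988 = 12.55 / 988 = 0.01270.
Q = Σ(K_i·b_i) · W · i = 270.2 × 1410 × 0.01270 = 4839 m³/day.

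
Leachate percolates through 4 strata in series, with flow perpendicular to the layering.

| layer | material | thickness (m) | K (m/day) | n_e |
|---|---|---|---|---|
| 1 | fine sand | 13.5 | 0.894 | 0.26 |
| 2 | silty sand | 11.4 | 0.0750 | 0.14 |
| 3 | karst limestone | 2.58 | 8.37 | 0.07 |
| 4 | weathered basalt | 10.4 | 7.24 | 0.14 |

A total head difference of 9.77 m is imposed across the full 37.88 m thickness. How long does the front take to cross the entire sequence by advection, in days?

117

With flow normal to the layers, continuity requires the same specific discharge q through every layer.
Σ(b_i/K_i) = 13.5/0.894 + 11.4/0.0750 + 2.58/8.37 + 10.4/7.24 = 168.8 d.
q = Δh / Σ(b_i/K_i) = 9.77 / 168.8 = 0.05786 m/day.
In each layer the seepage velocity is v_i = q/n_i, so the layer transit time is t_i = b_i·n_i / q:
  layer 1 (fine sand): t_1 = 13.5 × 0.26 / 0.05786 = 60.66 d
  layer 2 (silty sand): t_2 = 11.4 × 0.14 / 0.05786 = 27.58 d
  layer 3 (karst limestone): t_3 = 2.58 × 0.07 / 0.05786 = 3.121 d
  layer 4 (weathered basalt): t_4 = 10.4 × 0.14 / 0.05786 = 25.16 d
Total t = Σ t_i = 116.5 days.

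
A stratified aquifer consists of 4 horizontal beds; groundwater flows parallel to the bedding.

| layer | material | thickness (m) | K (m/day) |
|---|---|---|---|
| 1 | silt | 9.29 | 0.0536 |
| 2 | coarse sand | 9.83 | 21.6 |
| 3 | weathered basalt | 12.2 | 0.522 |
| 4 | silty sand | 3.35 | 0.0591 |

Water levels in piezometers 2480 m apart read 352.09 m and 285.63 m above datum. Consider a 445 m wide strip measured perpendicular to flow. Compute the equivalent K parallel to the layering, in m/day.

6.33

Flow is parallel to layering, so each bed carries its own Darcy discharge and the transmissivities add.
Σ(K_i·b_i) = 0.0536×9.29 + 21.6×9.83 + 0.522×12.2 + 0.0591×3.35 = 219.4 m²/day.
Total thickness b = 34.67 m, so K_eq = Σ(K_i·b_i)/b = 6.328 m/day.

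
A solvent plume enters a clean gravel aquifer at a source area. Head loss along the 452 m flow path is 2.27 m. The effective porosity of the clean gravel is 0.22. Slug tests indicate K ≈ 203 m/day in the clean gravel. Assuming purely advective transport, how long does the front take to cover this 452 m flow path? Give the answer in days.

Hydraulic gradient i = Δh / L = 2.27 / 452 = 0.005022.
Darcy flux q = K · i = 203.0 × 0.005022 = 1.019 m/day.
Seepage velocity v = q / n_e = 1.019 / 0.22 = 4.634 m/day.
Travel time t = L / v = 452 / 4.634 = 97.54 days.

97.5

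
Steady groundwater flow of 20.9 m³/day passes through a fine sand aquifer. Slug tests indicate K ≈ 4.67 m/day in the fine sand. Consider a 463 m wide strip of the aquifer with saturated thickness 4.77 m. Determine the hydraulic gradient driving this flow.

0.00203

Cross-sectional area A = 463 × 4.77 = 2209 m².
From Q = K·A·i, i = Q / (K·A) = 20.9 / (4.670 × 2209) = 0.002026.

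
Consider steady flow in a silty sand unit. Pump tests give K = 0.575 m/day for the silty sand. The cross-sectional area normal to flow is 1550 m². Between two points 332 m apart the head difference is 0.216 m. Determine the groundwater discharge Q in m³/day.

Hydraulic gradient i = Δh / L = 0.216 / 332 = 0.0006506.
Darcy's law: Q = K · A · i = 0.5750 × 1550 × 0.0006506 = 0.5798 m³/day.

0.580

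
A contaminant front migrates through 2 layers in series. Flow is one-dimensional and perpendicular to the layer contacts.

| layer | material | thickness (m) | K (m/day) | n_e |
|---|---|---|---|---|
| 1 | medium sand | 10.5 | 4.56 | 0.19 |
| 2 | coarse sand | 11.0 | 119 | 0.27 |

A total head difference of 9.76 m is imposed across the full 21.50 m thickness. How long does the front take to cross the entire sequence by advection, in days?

With flow normal to the layers, continuity requires the same specific discharge q through every layer.
Σ(b_i/K_i) = 10.5/4.56 + 11.0/119 = 2.395 d.
q = Δh / Σ(b_i/K_i) = 9.76 / 2.395 = 4.075 m/day.
In each layer the seepage velocity is v_i = q/n_i, so the layer transit time is t_i = b_i·n_i / q:
  layer 1 (medium sand): t_1 = 10.5 × 0.19 / 4.075 = 0.4896 d
  layer 2 (coarse sand): t_2 = 11.0 × 0.27 / 4.075 = 0.7288 d
Total t = Σ t_i = 1.218 days.

1.22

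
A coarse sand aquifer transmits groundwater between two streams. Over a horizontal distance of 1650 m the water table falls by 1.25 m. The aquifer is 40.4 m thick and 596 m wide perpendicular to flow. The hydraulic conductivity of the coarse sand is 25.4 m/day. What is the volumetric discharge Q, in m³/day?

463

Cross-sectional area A = 596 × 40.4 = 24078 m².
Hydraulic gradient i = Δh / L = 1.25 / 1650 = 0.0007576.
Darcy's law: Q = K · A · i = 25.40 × 24078 × 0.0007576 = 463.3 m³/day.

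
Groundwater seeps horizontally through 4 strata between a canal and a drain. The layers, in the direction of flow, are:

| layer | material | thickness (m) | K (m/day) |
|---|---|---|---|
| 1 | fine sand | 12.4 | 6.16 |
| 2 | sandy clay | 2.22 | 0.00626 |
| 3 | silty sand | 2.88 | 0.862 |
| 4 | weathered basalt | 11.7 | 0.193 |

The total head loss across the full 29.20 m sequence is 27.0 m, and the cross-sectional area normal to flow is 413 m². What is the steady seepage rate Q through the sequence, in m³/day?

26.5

Flow is perpendicular to layering, so the layers act in series and the equivalent K is the thickness-weighted harmonic mean.
Total thickness L = 12.4 + 2.22 + 2.88 + 11.7 = 29.20 m.
Σ(b_i/K_i) = 12.4/6.16 + 2.22/0.00626 + 2.88/0.862 + 11.7/0.193 = 420.6 d.
K_eq = L / Σ(b_i/K_i) = 29.20 / 420.6 = 0.06942 m/day.
Q = K_eq · A · (Δh/L) = 0.06942 × 413 × (27.0/29.20) = 26.51 m³/day.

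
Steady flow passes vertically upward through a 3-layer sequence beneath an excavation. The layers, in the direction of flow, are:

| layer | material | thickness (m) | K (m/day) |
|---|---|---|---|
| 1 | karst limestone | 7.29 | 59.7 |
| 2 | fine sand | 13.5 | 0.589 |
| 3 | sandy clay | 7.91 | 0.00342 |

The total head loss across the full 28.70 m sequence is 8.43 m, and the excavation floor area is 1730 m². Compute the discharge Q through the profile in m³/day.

6.24

Flow is perpendicular to layering, so the layers act in series and the equivalent K is the thickness-weighted harmonic mean.
Total thickness L = 7.29 + 13.5 + 7.91 = 28.70 m.
Σ(b_i/K_i) = 7.29/59.7 + 13.5/0.589 + 7.91/0.00342 = 2336 d.
K_eq = L / Σ(b_i/K_i) = 28.70 / 2336 = 0.01229 m/day.
Q = K_eq · A · (Δh/L) = 0.01229 × 1730 × (8.43/28.70) = 6.243 m³/day.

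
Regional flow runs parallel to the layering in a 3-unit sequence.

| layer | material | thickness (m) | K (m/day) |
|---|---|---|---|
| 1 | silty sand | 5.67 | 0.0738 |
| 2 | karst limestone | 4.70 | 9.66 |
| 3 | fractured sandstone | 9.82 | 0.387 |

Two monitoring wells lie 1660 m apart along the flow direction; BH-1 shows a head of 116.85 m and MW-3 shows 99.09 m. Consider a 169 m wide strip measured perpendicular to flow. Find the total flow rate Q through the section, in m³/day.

89.7

Flow is parallel to layering, so each bed carries its own Darcy discharge and the transmissivities add.
Σ(K_i·b_i) = 0.0738×5.67 + 9.66×4.70 + 0.387×9.82 = 49.62 m²/day.
Hydraulic gradient i = (116.85 − 99.09) / 1660 = 17.76 / 1660 = 0.01070.
Q = Σ(K_i·b_i) · W · i = 49.62 × 169 × 0.01070 = 89.72 m³/day.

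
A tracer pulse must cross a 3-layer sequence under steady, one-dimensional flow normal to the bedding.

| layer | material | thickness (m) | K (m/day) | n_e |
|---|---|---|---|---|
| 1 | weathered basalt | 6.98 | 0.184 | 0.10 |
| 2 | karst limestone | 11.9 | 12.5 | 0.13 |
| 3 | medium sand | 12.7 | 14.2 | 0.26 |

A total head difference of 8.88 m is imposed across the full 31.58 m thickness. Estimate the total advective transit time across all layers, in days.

24.8

With flow normal to the layers, continuity requires the same specific discharge q through every layer.
Σ(b_i/K_i) = 6.98/0.184 + 11.9/12.5 + 12.7/14.2 = 39.78 d.
q = Δh / Σ(b_i/K_i) = 8.88 / 39.78 = 0.2232 m/day.
In each layer the seepage velocity is v_i = q/n_i, so the layer transit time is t_i = b_i·n_i / q:
  layer 1 (weathered basalt): t_1 = 6.98 × 0.10 / 0.2232 = 3.127 d
  layer 2 (karst limestone): t_2 = 11.9 × 0.13 / 0.2232 = 6.930 d
  layer 3 (medium sand): t_3 = 12.7 × 0.26 / 0.2232 = 14.79 d
Total t = Σ t_i = 24.85 days.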